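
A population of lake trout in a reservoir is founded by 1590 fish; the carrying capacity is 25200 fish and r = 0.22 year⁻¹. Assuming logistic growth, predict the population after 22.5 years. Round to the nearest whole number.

22802 fish

A = (K − N₀)/N₀ = (25200 − 1590)/1590 = 14.849.
N(t) = K/(1 + A·e^(−rt)) = 25200/(1 + 14.849×e^(−0.22×22.5)).
e^(−4.95) = 0.0070834; denominator = 1 + 14.849×0.0070834 = 1.1052.
N = 25200/1.1052 = 22801.7.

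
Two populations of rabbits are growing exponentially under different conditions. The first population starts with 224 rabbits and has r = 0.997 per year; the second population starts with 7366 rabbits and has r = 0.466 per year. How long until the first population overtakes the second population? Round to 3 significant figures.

Set 224·e^(0.997t) = 7366·e^(0.466t).
e^((0.997 − 0.466)t) = 7366/224 → e^(0.531·t) = 32.884.
0.531·t = ln(32.884) = 3.493, so t = 3.493/0.531 = 6.5781.

6.58 years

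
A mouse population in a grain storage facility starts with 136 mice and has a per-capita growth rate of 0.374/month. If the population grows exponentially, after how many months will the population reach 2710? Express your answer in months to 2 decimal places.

8.00 months

Set N₀·e^(rt) = 2710: e^(0.374·t) = 2710/136 = 19.926.
0.374·t = ln(19.926) = 2.992, so t = 2.992/0.374 = 8.0001.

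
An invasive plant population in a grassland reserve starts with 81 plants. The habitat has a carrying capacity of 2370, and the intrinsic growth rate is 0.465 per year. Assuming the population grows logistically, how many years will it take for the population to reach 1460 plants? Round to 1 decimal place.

A = (K − N₀)/N₀ = (2370 − 81)/81 = 28.259.
Solve 2370/(1 + 28.259·e^(−0.465t)) = 1460: 1 + 28.259·e^(−0.465t) = 1.6233, so e^(−0.465t) = 0.0220561.
−0.465·t = ln(0.0220561) = -3.8142, so t = 3.8142/0.465 = 8.2025.

8.2 years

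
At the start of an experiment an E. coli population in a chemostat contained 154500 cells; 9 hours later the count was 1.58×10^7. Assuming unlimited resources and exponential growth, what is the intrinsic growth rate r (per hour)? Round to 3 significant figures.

From N(t) = N₀·e^(rt): e^(r·9) = 1.58×10^7/154500 = 102.27.
r·9 = ln(102.27) = 4.6276, so r = 4.6276/9 = 0.51417.

0.514 per hour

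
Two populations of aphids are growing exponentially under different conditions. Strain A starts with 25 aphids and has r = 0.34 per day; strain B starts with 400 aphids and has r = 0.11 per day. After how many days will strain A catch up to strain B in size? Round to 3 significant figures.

12.1 days

Set 25·e^(0.34t) = 400·e^(0.11t).
e^((0.34 − 0.11)t) = 400/25 → e^(0.23·t) = 16.
0.23·t = ln(16) = 2.7726, so t = 2.7726/0.23 = 12.055.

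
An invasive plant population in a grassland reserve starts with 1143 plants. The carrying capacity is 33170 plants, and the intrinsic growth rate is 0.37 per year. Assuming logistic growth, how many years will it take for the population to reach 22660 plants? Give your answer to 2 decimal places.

11.08 years

A = (K − N₀)/N₀ = (33170 − 1143)/1143 = 28.02.
Solve 33170/(1 + 28.02·e^(−0.37t)) = 22660: 1 + 28.02·e^(−0.37t) = 1.4638, so e^(−0.37t) = 0.0165529.
−0.37·t = ln(0.0165529) = -4.1012, so t = 4.1012/0.37 = 11.084.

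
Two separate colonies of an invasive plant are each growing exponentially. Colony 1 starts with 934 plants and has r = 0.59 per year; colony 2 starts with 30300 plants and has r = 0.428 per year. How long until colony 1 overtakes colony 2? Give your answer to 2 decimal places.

Set 934·e^(0.59t) = 30300·e^(0.428t).
e^((0.59 − 0.428)t) = 30300/934 → e^(0.162·t) = 32.441.
0.162·t = ln(32.441) = 3.4794, so t = 3.4794/0.162 = 21.478.

21.48 years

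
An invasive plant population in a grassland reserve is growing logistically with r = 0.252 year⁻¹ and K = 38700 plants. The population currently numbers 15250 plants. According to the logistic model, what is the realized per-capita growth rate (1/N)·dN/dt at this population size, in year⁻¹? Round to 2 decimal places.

(1/N)·dN/dt = r(1 − N/K) = 0.252 × (1 − 15250/38700).
= 0.252 × 0.60594 = 0.1527.

0.15 per year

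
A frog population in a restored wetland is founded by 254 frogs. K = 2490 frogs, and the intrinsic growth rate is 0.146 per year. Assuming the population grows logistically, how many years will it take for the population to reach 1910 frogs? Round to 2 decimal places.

A = (K − N₀)/N₀ = (2490 − 254)/254 = 8.8031.
Solve 2490/(1 + 8.8031·e^(−0.146t)) = 1910: 1 + 8.8031·e^(−0.146t) = 1.3037, so e^(−0.146t) = 0.034495.
−0.146·t = ln(0.034495) = -3.3669, so t = 3.3669/0.146 = 23.061.

23.06 years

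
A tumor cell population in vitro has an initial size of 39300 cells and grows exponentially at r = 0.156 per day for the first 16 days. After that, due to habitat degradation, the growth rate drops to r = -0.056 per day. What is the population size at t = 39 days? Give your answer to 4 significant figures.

Phase 1: N(16) = 39300·e^(0.156×16) = 39300·e^2.496 = 476861.
Phase 2 runs for 39 − 16 = 23 days at r = -0.056.
N(39) = 476861·e^(-0.056×23) = 476861·e^-1.288 = 131529.

131500 cells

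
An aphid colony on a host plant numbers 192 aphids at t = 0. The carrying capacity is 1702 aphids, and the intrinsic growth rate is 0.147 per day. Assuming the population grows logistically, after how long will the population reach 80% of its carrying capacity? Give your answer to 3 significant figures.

A = (K − N₀)/N₀ = (1702 − 192)/192 = 7.8646.
Solve 1702/(1 + 7.8646·e^(−0.147t)) = 1361.6: 1 + 7.8646·e^(−0.147t) = 1.25, so e^(−0.147t) = 0.0317881.
−0.147·t = ln(0.0317881) = -3.4487, so t = 3.4487/0.147 = 23.46.

23.5 days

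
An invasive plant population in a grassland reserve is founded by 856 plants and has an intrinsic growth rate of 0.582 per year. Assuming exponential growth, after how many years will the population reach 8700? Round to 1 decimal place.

4.0 years

Set N₀·e^(rt) = 8700: e^(0.582·t) = 8700/856 = 10.164.
0.582·t = ln(10.164) = 2.3188, so t = 2.3188/0.582 = 3.9842.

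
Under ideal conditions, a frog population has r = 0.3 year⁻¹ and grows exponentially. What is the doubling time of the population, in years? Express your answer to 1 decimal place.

2.3 years

Doubling time t_d = ln(2)/r = 0.6931/0.3 = 2.3105.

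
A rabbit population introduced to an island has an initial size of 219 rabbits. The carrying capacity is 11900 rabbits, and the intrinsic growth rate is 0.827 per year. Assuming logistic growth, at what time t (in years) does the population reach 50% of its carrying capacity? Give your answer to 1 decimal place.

A = (K − N₀)/N₀ = (11900 − 219)/219 = 53.338.
Solve 11900/(1 + 53.338·e^(−0.827t)) = 5950: 1 + 53.338·e^(−0.827t) = 2, so e^(−0.827t) = 0.0187484.
−0.827·t = ln(0.0187484) = -3.9766, so t = 3.9766/0.827 = 4.8085.

4.8 years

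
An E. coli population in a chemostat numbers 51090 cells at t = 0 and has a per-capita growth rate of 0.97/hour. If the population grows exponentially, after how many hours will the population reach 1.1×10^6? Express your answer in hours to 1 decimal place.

3.2 hours

Set N₀·e^(rt) = 1.1×10^6: e^(0.97·t) = 1.1×10^6/51090 = 21.531.
0.97·t = ln(21.531) = 3.0695, so t = 3.0695/0.97 = 3.1644.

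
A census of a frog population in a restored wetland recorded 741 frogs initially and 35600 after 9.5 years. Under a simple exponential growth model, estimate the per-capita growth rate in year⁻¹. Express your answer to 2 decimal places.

From N(t) = N₀·e^(rt): e^(r·9.5) = 35600/741 = 48.043.
r·9.5 = ln(48.043) = 3.8721, so r = 3.8721/9.5 = 0.40759.

0.41 per year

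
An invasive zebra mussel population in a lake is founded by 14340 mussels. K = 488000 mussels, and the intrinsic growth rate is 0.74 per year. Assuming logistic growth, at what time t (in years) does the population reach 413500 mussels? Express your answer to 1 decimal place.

7.0 years

A = (K − N₀)/N₀ = (488000 − 14340)/14340 = 33.031.
Solve 488000/(1 + 33.031·e^(−0.74t)) = 413500: 1 + 33.031·e^(−0.74t) = 1.1802, so e^(−0.74t) = 0.0054546.
−0.74·t = ln(0.0054546) = -5.2113, so t = 5.2113/0.74 = 7.0423.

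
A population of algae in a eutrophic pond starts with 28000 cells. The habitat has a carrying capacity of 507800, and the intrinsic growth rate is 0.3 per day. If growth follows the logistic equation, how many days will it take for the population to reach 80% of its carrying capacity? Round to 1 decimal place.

A = (K − N₀)/N₀ = (507800 − 28000)/28000 = 17.136.
Solve 507800/(1 + 17.136·e^(−0.3t)) = 406240: 1 + 17.136·e^(−0.3t) = 1.25, so e^(−0.3t) = 0.0145894.
−0.3·t = ln(0.0145894) = -4.2275, so t = 4.2275/0.3 = 14.092.

14.1 days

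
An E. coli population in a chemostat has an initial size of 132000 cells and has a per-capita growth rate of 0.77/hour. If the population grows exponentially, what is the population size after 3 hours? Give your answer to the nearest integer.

1329824 cells

N(t) = N₀·e^(rt) = 132000 × e^(0.77×3) = 132000 × e^2.31.
e^2.31 ≈ 10.074, so N ≈ 132000 × 10.074 = 1.329824×10^6.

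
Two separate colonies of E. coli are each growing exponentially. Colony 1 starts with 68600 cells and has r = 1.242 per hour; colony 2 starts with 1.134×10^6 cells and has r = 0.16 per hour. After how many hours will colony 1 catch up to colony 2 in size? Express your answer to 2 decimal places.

Set 68600·e^(1.242t) = 1.134×10^6·e^(0.16t).
e^((1.242 − 0.16)t) = 1.134×10^6/68600 → e^(1.082·t) = 16.531.
1.082·t = ln(16.531) = 2.8052, so t = 2.8052/1.082 = 2.5926.

2.59 hours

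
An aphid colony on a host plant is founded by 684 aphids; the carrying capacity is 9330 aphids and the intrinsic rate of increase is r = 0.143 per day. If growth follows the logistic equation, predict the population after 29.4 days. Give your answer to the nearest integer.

A = (K − N₀)/N₀ = (9330 − 684)/684 = 12.64.
N(t) = K/(1 + A·e^(−rt)) = 9330/(1 + 12.64×e^(−0.143×29.4)).
e^(−4.204) = 0.014933; denominator = 1 + 12.64×0.014933 = 1.1888.
N = 9330/1.1888 = 7848.55.

7849 aphids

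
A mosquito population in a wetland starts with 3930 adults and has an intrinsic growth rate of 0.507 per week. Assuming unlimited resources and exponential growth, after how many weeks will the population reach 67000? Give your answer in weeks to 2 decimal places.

5.59 weeks

Set N₀·e^(rt) = 67000: e^(0.507·t) = 67000/3930 = 17.048.
0.507·t = ln(17.048) = 2.8361, so t = 2.8361/0.507 = 5.5938.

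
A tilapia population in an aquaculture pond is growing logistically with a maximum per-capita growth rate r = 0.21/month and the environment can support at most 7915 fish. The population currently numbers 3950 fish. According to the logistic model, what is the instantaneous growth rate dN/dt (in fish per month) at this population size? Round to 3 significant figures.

416 fish per month

dN/dt = rN(1 − N/K) = 0.21 × 3950 × (1 − 3950/7915).
1 − 3950/7915 = 0.50095; dN/dt = 0.21 × 3950 × 0.50095 = 415.54.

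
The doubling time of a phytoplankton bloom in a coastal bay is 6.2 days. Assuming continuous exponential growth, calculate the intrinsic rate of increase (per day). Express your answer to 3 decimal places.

r = ln(2)/t_d = 0.6931/6.2 = 0.1118.

0.112 per day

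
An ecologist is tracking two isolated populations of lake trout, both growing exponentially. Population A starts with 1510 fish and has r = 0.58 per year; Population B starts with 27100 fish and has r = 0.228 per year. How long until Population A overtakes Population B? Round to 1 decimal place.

Set 1510·e^(0.58t) = 27100·e^(0.228t).
e^((0.58 − 0.228)t) = 27100/1510 → e^(0.352·t) = 17.947.
0.352·t = ln(17.947) = 2.8874, so t = 2.8874/0.352 = 8.2029.

8.2 years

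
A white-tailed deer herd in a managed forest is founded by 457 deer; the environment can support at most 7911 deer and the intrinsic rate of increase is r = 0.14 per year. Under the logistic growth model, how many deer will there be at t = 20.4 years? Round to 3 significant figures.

4080 deer

A = (K − N₀)/N₀ = (7911 − 457)/457 = 16.311.
N(t) = K/(1 + A·e^(−rt)) = 7911/(1 + 16.311×e^(−0.14×20.4)).
e^(−2.856) = 0.057498; denominator = 1 + 16.311×0.057498 = 1.9378.
N = 7911/1.9378 = 4082.38.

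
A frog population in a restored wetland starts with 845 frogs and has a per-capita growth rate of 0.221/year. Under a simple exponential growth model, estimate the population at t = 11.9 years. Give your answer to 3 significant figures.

N(t) = N₀·e^(rt) = 845 × e^(0.221×11.9) = 845 × e^2.63.
e^2.63 ≈ 13.872, so N ≈ 845 × 13.872 = 11722.2.

11700 frogs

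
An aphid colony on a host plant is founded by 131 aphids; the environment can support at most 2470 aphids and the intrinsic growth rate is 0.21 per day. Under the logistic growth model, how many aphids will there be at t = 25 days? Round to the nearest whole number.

2258 aphids

A = (K − N₀)/N₀ = (2470 − 131)/131 = 17.855.
N(t) = K/(1 + A·e^(−rt)) = 2470/(1 + 17.855×e^(−0.21×25)).
e^(−5.25) = 0.0052475; denominator = 1 + 17.855×0.0052475 = 1.0937.
N = 2470/1.0937 = 2258.4.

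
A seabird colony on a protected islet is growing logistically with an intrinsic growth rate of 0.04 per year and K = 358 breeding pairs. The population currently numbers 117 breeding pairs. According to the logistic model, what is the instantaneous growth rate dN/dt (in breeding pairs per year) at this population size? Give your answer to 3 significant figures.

3.15 breeding pairs per year

dN/dt = rN(1 − N/K) = 0.04 × 117 × (1 − 117/358).
1 − 117/358 = 0.67318; dN/dt = 0.04 × 117 × 0.67318 = 3.1505.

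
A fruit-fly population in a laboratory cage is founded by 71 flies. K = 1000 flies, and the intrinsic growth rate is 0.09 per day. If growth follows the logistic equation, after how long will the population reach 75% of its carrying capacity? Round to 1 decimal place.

40.8 days

A = (K − N₀)/N₀ = (1000 − 71)/71 = 13.085.
Solve 1000/(1 + 13.085·e^(−0.09t)) = 750: 1 + 13.085·e^(−0.09t) = 1.3333, so e^(−0.09t) = 0.0254754.
−0.09·t = ln(0.0254754) = -3.67, so t = 3.67/0.09 = 40.778.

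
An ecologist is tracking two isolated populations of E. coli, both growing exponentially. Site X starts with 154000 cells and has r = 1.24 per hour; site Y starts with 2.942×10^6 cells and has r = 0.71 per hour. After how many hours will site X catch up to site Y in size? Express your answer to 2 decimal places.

Set 154000·e^(1.24t) = 2.942×10^6·e^(0.71t).
e^((1.24 − 0.71)t) = 2.942×10^6/154000 → e^(0.53·t) = 19.104.
0.53·t = ln(19.104) = 2.9499, so t = 2.9499/0.53 = 5.5658.

5.57 hours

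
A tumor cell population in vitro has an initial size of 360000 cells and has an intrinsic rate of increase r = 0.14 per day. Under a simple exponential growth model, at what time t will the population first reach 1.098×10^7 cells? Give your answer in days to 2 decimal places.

Set N₀·e^(rt) = 1.098×10^7: e^(0.14·t) = 1.098×10^7/360000 = 30.5.
0.14·t = ln(30.5) = 3.4177, so t = 3.4177/0.14 = 24.412.

24.41 days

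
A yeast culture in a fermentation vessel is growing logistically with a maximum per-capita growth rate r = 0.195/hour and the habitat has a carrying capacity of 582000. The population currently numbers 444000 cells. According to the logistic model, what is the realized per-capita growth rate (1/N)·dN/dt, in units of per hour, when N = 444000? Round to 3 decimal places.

0.046 per hour

(1/N)·dN/dt = r(1 − N/K) = 0.195 × (1 − 444000/582000).
= 0.195 × 0.23711 = 0.046237.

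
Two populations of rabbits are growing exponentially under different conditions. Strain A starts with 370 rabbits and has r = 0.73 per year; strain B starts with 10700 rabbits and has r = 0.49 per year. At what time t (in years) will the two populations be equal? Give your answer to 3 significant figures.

14.0 years

Set 370·e^(0.73t) = 10700·e^(0.49t).
e^((0.73 − 0.49)t) = 10700/370 → e^(0.24·t) = 28.919.
0.24·t = ln(28.919) = 3.3645, so t = 3.3645/0.24 = 14.019.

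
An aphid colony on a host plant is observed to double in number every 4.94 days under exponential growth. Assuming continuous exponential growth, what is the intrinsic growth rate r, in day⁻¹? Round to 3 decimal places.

0.140 per day

r = ln(2)/t_d = 0.6931/4.94 = 0.14031.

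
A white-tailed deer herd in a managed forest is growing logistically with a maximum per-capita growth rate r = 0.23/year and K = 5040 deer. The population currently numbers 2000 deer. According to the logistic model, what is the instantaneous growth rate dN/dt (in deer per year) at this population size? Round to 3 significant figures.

277 deer per year

dN/dt = rN(1 − N/K) = 0.23 × 2000 × (1 − 2000/5040).
1 − 2000/5040 = 0.60317; dN/dt = 0.23 × 2000 × 0.60317 = 277.46.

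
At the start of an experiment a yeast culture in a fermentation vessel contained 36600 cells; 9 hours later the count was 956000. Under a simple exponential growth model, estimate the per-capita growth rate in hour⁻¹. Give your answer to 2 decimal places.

From N(t) = N₀·e^(rt): e^(r·9) = 956000/36600 = 26.12.
r·9 = ln(26.12) = 3.2627, so r = 3.2627/9 = 0.36252.

0.36 per hour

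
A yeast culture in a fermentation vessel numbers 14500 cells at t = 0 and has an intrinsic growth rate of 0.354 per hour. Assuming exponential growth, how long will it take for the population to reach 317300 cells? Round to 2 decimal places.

8.72 hours

Set N₀·e^(rt) = 317300: e^(0.354·t) = 317300/14500 = 21.883.
0.354·t = ln(21.883) = 3.0857, so t = 3.0857/0.354 = 8.7167.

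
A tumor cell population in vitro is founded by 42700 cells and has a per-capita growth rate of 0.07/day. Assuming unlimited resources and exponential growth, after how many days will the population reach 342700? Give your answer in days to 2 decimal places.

29.75 days

Set N₀·e^(rt) = 342700: e^(0.07·t) = 342700/42700 = 8.0258.
0.07·t = ln(8.0258) = 2.0827, so t = 2.0827/0.07 = 29.752.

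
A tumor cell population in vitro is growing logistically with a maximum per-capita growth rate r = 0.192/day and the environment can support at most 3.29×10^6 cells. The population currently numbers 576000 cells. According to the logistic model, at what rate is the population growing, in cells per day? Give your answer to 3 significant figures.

dN/dt = rN(1 − N/K) = 0.192 × 576000 × (1 − 576000/3.29×10^6).
1 − 576000/3.29×10^6 = 0.82492; dN/dt = 0.192 × 576000 × 0.82492 = 91230.

91200 cells per day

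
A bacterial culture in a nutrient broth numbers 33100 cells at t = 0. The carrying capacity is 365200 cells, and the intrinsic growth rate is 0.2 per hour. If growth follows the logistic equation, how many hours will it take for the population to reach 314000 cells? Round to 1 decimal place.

20.6 hours

A = (K − N₀)/N₀ = (365200 − 33100)/33100 = 10.033.
Solve 365200/(1 + 10.033·e^(−0.2t)) = 314000: 1 + 10.033·e^(−0.2t) = 1.1631, so e^(−0.2t) = 0.0162517.
−0.2·t = ln(0.0162517) = -4.1196, so t = 4.1196/0.2 = 20.598.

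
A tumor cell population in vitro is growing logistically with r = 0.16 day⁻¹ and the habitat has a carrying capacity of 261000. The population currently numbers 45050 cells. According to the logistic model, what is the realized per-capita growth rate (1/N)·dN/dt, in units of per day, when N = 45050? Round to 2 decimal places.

(1/N)·dN/dt = r(1 − N/K) = 0.16 × (1 − 45050/261000).
= 0.16 × 0.82739 = 0.13238.

0.13 per day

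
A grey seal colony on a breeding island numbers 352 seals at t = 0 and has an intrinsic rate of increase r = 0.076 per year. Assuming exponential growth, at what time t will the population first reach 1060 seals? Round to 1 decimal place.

14.5 years

Set N₀·e^(rt) = 1060: e^(0.076·t) = 1060/352 = 3.0114.
0.076·t = ln(3.0114) = 1.1024, so t = 1.1024/0.076 = 14.505.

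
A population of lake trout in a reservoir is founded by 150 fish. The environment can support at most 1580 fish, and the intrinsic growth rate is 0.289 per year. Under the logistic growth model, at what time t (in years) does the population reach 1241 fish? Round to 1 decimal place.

12.3 years

A = (K − N₀)/N₀ = (1580 − 150)/150 = 9.5333.
Solve 1580/(1 + 9.5333·e^(−0.289t)) = 1241: 1 + 9.5333·e^(−0.289t) = 1.2732, so e^(−0.289t) = 0.0286539.
−0.289·t = ln(0.0286539) = -3.5525, so t = 3.5525/0.289 = 12.292.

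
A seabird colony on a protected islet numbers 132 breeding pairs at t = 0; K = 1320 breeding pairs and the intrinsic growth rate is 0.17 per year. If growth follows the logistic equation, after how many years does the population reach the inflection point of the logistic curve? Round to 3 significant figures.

Logistic growth is fastest at N = K/2 = 660.
A = (K − N₀)/N₀ = 9. Set K/(1 + A·e^(−rt)) = K/2 → A·e^(−rt) = 1.
e^(−0.17t) = 1/9 = 0.111111, so t = ln(9)/0.17 = 2.1972/0.17 = 12.925.

12.9 years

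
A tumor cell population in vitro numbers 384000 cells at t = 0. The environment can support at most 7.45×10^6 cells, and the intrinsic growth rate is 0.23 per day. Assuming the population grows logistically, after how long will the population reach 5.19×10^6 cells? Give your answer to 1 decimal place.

A = (K − N₀)/N₀ = (7.45×10^6 − 384000)/384000 = 18.401.
Solve 7.45×10^6/(1 + 18.401·e^(−0.23t)) = 5.19×10^6: 1 + 18.401·e^(−0.23t) = 1.4355, so e^(−0.23t) = 0.0236646.
−0.23·t = ln(0.0236646) = -3.7438, so t = 3.7438/0.23 = 16.277.

16.3 days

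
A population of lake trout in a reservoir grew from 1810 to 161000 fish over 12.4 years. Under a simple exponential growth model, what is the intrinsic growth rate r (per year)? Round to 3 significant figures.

0.362 per year

From N(t) = N₀·e^(rt): e^(r·12.4) = 161000/1810 = 88.95.
r·12.4 = ln(88.95) = 4.4881, so r = 4.4881/12.4 = 0.36194.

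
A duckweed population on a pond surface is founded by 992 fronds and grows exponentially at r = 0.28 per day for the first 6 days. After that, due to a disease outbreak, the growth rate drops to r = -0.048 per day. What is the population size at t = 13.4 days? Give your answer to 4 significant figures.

Phase 1: N(6) = 992·e^(0.28×6) = 992·e^1.68 = 5322.63.
Phase 2 runs for 13.4 − 6 = 7.4 days at r = -0.048.
N(13.4) = 5322.63·e^(-0.048×7.4) = 5322.63·e^-0.3552 = 3731.34.

3731 fronds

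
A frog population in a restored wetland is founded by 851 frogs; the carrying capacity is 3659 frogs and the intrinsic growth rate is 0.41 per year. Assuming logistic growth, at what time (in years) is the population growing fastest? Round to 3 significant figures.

2.91 years

Logistic growth is fastest at N = K/2 = 1829.5.
A = (K − N₀)/N₀ = 3.2996. Set K/(1 + A·e^(−rt)) = K/2 → A·e^(−rt) = 1.
e^(−0.41t) = 1/3.2996 = 0.303063, so t = ln(3.2996)/0.41 = 1.1938/0.41 = 2.9117.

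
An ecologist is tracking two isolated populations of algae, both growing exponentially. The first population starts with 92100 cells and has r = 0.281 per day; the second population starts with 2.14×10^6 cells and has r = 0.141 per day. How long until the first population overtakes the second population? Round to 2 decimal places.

22.47 days

Set 92100·e^(0.281t) = 2.14×10^6·e^(0.141t).
e^((0.281 − 0.141)t) = 2.14×10^6/92100 → e^(0.14·t) = 23.236.
0.14·t = ln(23.236) = 3.1457, so t = 3.1457/0.14 = 22.469.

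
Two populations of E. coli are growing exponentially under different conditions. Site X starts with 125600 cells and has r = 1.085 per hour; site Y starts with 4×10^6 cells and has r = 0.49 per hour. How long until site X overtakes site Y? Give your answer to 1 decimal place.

Set 125600·e^(1.085t) = 4×10^6·e^(0.49t).
e^((1.085 − 0.49)t) = 4×10^6/125600 → e^(0.595·t) = 31.847.
0.595·t = ln(31.847) = 3.4609, so t = 3.4609/0.595 = 5.8167.

5.8 hours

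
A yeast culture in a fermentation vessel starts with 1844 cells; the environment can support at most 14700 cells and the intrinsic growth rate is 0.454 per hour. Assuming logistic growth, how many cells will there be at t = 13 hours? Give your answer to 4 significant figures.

A = (K − N₀)/N₀ = (14700 − 1844)/1844 = 6.9718.
N(t) = K/(1 + A·e^(−rt)) = 14700/(1 + 6.9718×e^(−0.454×13)).
e^(−5.902) = 0.002734; denominator = 1 + 6.9718×0.002734 = 1.0191.
N = 14700/1.0191 = 14425.

14430 cells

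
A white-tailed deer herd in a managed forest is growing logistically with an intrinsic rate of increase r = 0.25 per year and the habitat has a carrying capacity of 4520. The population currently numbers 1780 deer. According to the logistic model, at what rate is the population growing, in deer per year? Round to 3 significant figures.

dN/dt = rN(1 − N/K) = 0.25 × 1780 × (1 − 1780/4520).
1 − 1780/4520 = 0.60619; dN/dt = 0.25 × 1780 × 0.60619 = 269.76.

270 deer per year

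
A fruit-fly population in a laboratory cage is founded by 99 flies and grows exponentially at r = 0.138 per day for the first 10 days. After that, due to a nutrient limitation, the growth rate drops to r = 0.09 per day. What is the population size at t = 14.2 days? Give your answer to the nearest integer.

Phase 1: N(10) = 99·e^(0.138×10) = 99·e^1.38 = 393.515.
Phase 2 runs for 14.2 − 10 = 4.2 days at r = 0.09.
N(14.2) = 393.515·e^(0.09×4.2) = 393.515·e^0.378 = 574.282.

574 flies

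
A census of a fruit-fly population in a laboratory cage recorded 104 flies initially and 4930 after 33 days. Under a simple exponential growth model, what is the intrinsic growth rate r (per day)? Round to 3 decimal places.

0.117 per day

From N(t) = N₀·e^(rt): e^(r·33) = 4930/104 = 47.404.
r·33 = ln(47.404) = 3.8587, so r = 3.8587/33 = 0.11693.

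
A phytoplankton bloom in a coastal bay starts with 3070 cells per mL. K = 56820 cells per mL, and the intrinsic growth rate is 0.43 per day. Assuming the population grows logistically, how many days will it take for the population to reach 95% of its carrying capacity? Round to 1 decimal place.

13.5 days

A = (K − N₀)/N₀ = (56820 − 3070)/3070 = 17.508.
Solve 56820/(1 + 17.508·e^(−0.43t)) = 53979: 1 + 17.508·e^(−0.43t) = 1.0526, so e^(−0.43t) = 0.00300612.
−0.43·t = ln(0.00300612) = -5.8071, so t = 5.8071/0.43 = 13.505.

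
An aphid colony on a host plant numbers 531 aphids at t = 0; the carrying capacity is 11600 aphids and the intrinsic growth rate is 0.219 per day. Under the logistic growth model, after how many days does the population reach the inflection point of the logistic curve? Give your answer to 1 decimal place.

13.9 days

Logistic growth is fastest at N = K/2 = 5800.
A = (K − N₀)/N₀ = 20.846. Set K/(1 + A·e^(−rt)) = K/2 → A·e^(−rt) = 1.
e^(−0.219t) = 1/20.846 = 0.0479718, so t = ln(20.846)/0.219 = 3.0371/0.219 = 13.868.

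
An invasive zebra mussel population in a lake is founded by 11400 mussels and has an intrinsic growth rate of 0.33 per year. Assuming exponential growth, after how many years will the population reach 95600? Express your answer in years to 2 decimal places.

6.44 years

Set N₀·e^(rt) = 95600: e^(0.33·t) = 95600/11400 = 8.386.
0.33·t = ln(8.386) = 2.1266, so t = 2.1266/0.33 = 6.4441.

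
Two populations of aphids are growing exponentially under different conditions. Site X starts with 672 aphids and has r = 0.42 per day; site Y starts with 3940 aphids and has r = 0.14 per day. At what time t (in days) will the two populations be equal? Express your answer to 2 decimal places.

6.32 days

Set 672·e^(0.42t) = 3940·e^(0.14t).
e^((0.42 − 0.14)t) = 3940/672 → e^(0.28·t) = 5.8631.
0.28·t = ln(5.8631) = 1.7687, so t = 1.7687/0.28 = 6.3167.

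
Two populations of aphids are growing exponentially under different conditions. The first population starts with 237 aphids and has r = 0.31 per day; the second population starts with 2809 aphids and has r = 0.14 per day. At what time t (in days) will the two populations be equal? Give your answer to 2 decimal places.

Set 237·e^(0.31t) = 2809·e^(0.14t).
e^((0.31 − 0.14)t) = 2809/237 → e^(0.17·t) = 11.852.
0.17·t = ln(11.852) = 2.4725, so t = 2.4725/0.17 = 14.544.

14.54 days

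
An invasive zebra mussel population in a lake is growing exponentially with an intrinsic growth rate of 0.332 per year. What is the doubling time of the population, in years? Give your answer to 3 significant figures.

2.09 years

Doubling time t_d = ln(2)/r = 0.6931/0.332 = 2.0878.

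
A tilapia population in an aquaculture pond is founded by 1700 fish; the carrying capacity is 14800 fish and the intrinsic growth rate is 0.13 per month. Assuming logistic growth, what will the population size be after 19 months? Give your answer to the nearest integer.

8960 fish

A = (K − N₀)/N₀ = (14800 − 1700)/1700 = 7.7059.
N(t) = K/(1 + A·e^(−rt)) = 14800/(1 + 7.7059×e^(−0.13×19)).
e^(−2.47) = 0.084585; denominator = 1 + 7.7059×0.084585 = 1.6518.
N = 14800/1.6518 = 8959.92.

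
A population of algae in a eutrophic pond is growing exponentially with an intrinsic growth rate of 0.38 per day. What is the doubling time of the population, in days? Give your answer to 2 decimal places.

Doubling time t_d = ln(2)/r = 0.6931/0.38 = 1.8241.

1.82 days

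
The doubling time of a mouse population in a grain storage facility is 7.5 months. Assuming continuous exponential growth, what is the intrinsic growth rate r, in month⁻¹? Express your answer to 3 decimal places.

r = ln(2)/t_d = 0.6931/7.5 = 0.09242.

0.092 per month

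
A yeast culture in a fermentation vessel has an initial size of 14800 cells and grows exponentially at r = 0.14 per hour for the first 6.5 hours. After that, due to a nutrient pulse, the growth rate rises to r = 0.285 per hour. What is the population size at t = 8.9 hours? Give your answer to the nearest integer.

72866 cells

Phase 1: N(6.5) = 14800·e^(0.14×6.5) = 14800·e^0.91 = 36768.
Phase 2 runs for 8.9 − 6.5 = 2.4 hours at r = 0.285.
N(8.9) = 36768·e^(0.285×2.4) = 36768·e^0.684 = 72866.4.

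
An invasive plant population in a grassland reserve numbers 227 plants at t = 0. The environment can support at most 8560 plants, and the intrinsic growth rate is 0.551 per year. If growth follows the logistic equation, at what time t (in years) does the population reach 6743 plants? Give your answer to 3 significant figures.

A = (K − N₀)/N₀ = (8560 − 227)/227 = 36.709.
Solve 8560/(1 + 36.709·e^(−0.551t)) = 6743: 1 + 36.709·e^(−0.551t) = 1.2695, so e^(−0.551t) = 0.00734051.
−0.551·t = ln(0.00734051) = -4.9143, so t = 4.9143/0.551 = 8.919.

8.92 years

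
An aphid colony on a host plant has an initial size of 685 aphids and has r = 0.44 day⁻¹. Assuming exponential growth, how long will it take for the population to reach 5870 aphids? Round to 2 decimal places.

4.88 days

Set N₀·e^(rt) = 5870: e^(0.44·t) = 5870/685 = 8.5693.
0.44·t = ln(8.5693) = 2.1482, so t = 2.1482/0.44 = 4.8823.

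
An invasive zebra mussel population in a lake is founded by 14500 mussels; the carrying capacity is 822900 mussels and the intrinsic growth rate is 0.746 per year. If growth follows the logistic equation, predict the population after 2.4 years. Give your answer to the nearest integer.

A = (K − N₀)/N₀ = (822900 − 14500)/14500 = 55.752.
N(t) = K/(1 + A·e^(−rt)) = 822900/(1 + 55.752×e^(−0.746×2.4)).
e^(−1.79) = 0.16689; denominator = 1 + 55.752×0.16689 = 10.305.
N = 822900/10.305 = 79857.6.

79858 mussels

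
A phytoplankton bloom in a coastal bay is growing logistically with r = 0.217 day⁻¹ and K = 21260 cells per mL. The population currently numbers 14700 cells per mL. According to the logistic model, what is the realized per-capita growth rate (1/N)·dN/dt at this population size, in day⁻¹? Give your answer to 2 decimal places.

(1/N)·dN/dt = r(1 − N/K) = 0.217 × (1 − 14700/21260).
= 0.217 × 0.30856 = 0.066958.

0.07 per day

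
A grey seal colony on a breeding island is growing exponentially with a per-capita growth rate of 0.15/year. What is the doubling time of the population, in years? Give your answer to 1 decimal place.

4.6 years

Doubling time t_d = ln(2)/r = 0.6931/0.15 = 4.621.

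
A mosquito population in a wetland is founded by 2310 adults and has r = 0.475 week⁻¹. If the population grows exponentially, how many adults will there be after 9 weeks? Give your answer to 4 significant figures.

166000 adults

N(t) = N₀·e^(rt) = 2310 × e^(0.475×9) = 2310 × e^4.275.
e^4.275 ≈ 71.88, so N ≈ 2310 × 71.88 = 166043.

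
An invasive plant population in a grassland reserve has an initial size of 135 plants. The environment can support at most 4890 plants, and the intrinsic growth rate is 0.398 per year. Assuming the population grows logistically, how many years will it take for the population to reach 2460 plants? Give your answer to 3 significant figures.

A = (K − N₀)/N₀ = (4890 − 135)/135 = 35.222.
Solve 4890/(1 + 35.222·e^(−0.398t)) = 2460: 1 + 35.222·e^(−0.398t) = 1.9878, so e^(−0.398t) = 0.0280449.
−0.398·t = ln(0.0280449) = -3.5739, so t = 3.5739/0.398 = 8.9798.

8.98 years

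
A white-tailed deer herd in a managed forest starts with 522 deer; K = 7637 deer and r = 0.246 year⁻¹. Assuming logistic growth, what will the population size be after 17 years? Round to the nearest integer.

A = (K − N₀)/N₀ = (7637 − 522)/522 = 13.63.
N(t) = K/(1 + A·e^(−rt)) = 7637/(1 + 13.63×e^(−0.246×17)).
e^(−4.182) = 0.015268; denominator = 1 + 13.63×0.015268 = 1.2081.
N = 7637/1.2081 = 6321.46.

6321 deer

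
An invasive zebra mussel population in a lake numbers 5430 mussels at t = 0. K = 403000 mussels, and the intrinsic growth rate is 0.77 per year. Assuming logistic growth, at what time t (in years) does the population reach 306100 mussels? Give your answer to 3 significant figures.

A = (K − N₀)/N₀ = (403000 − 5430)/5430 = 73.217.
Solve 403000/(1 + 73.217·e^(−0.77t)) = 306100: 1 + 73.217·e^(−0.77t) = 1.3166, so e^(−0.77t) = 0.00432361.
−0.77·t = ln(0.00432361) = -5.4437, so t = 5.4437/0.77 = 7.0697.

7.07 years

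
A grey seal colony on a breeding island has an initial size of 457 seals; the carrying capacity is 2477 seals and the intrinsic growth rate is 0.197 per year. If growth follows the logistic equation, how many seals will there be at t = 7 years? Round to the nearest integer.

A = (K − N₀)/N₀ = (2477 − 457)/457 = 4.4201.
N(t) = K/(1 + A·e^(−rt)) = 2477/(1 + 4.4201×e^(−0.197×7)).
e^(−1.379) = 0.25183; denominator = 1 + 4.4201×0.25183 = 2.1131.
N = 2477/2.1131 = 1172.2.

1172 seals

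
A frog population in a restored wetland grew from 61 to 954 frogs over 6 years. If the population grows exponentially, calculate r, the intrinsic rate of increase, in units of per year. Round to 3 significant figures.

From N(t) = N₀·e^(rt): e^(r·6) = 954/61 = 15.639.
r·6 = ln(15.639) = 2.7498, so r = 2.7498/6 = 0.4583.

0.458 per year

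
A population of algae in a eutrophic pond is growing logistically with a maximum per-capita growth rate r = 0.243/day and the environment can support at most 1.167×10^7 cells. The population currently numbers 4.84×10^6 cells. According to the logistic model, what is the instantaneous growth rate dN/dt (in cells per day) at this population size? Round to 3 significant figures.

dN/dt = rN(1 − N/K) = 0.243 × 4.84×10^6 × (1 − 4.84×10^6/1.167×10^7).
1 − 4.84×10^6/1.167×10^7 = 0.58526; dN/dt = 0.243 × 4.84×10^6 × 0.58526 = 6.88338×10^5.

688000 cells per day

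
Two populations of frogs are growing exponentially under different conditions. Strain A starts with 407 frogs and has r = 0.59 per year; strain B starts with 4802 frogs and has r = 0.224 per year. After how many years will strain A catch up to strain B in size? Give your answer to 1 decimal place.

6.7 years

Set 407·e^(0.59t) = 4802·e^(0.224t).
e^((0.59 − 0.224)t) = 4802/407 → e^(0.366·t) = 11.799.
0.366·t = ln(11.799) = 2.468, so t = 2.468/0.366 = 6.7431.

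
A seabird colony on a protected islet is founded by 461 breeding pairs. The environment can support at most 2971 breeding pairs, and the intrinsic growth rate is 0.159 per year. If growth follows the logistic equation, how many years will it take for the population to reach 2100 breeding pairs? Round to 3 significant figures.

A = (K − N₀)/N₀ = (2971 − 461)/461 = 5.4447.
Solve 2971/(1 + 5.4447·e^(−0.159t)) = 2100: 1 + 5.4447·e^(−0.159t) = 1.4148, so e^(−0.159t) = 0.0761774.
−0.159·t = ln(0.0761774) = -2.5747, so t = 2.5747/0.159 = 16.193.

16.2 years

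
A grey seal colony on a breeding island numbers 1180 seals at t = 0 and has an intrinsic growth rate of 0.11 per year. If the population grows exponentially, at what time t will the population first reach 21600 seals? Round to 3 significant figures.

Set N₀·e^(rt) = 21600: e^(0.11·t) = 21600/1180 = 18.305.
0.11·t = ln(18.305) = 2.9072, so t = 2.9072/0.11 = 26.429.

26.4 years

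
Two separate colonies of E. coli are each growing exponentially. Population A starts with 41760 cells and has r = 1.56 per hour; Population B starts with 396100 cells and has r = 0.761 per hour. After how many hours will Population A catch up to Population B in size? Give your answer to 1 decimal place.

2.8 hours

Set 41760·e^(1.56t) = 396100·e^(0.761t).
e^((1.56 − 0.761)t) = 396100/41760 → e^(0.799·t) = 9.4852.
0.799·t = ln(9.4852) = 2.2497, so t = 2.2497/0.799 = 2.8157.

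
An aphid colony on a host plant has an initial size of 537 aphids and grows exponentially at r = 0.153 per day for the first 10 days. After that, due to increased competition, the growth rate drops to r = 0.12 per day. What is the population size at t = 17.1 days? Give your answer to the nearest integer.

5814 aphids

Phase 1: N(10) = 537·e^(0.153×10) = 537·e^1.53 = 2479.96.
Phase 2 runs for 17.1 − 10 = 7.1 days at r = 0.12.
N(17.1) = 2479.96·e^(0.12×7.1) = 2479.96·e^0.852 = 5813.85.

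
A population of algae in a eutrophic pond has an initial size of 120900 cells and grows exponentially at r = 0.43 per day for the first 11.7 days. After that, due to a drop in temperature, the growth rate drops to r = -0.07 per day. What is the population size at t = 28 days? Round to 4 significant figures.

5913000 cells

Phase 1: N(11.7) = 120900·e^(0.43×11.7) = 120900·e^5.031 = 1.85081×10^7.
Phase 2 runs for 28 − 11.7 = 16.3 days at r = -0.07.
N(28) = 1.85081×10^7·e^(-0.07×16.3) = 1.85081×10^7·e^-1.141 = 5.913326×10^6.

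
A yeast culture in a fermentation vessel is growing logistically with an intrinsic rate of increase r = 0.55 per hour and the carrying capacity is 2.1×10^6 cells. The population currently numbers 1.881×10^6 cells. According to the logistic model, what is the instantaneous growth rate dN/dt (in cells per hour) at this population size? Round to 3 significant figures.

dN/dt = rN(1 − N/K) = 0.55 × 1.881×10^6 × (1 − 1.881×10^6/2.1×10^6).
1 − 1.881×10^6/2.1×10^6 = 0.10429; dN/dt = 0.55 × 1.881×10^6 × 0.10429 = 1.07889×10^5.

108000 cells per hour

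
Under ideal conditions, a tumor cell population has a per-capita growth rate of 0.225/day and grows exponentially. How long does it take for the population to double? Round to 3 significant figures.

3.08 days

Doubling time t_d = ln(2)/r = 0.6931/0.225 = 3.0807.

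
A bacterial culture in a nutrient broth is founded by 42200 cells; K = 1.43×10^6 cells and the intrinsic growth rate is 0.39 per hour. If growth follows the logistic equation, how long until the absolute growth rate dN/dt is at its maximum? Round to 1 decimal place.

9.0 hours

Logistic growth is fastest at N = K/2 = 715000.
A = (K − N₀)/N₀ = 32.886. Set K/(1 + A·e^(−rt)) = K/2 → A·e^(−rt) = 1.
e^(−0.39t) = 1/32.886 = 0.0304078, so t = ln(32.886)/0.39 = 3.4931/0.39 = 8.9566.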